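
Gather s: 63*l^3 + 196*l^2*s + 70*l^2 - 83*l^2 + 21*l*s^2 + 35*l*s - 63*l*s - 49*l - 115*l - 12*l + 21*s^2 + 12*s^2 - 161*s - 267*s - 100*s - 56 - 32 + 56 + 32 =63*l^3 - 13*l^2 - 176*l + s^2*(21*l + 33) + s*(196*l^2 - 28*l - 528)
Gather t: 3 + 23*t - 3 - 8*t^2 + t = -8*t^2 + 24*t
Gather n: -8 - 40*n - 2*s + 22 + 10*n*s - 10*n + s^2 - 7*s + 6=n*(10*s - 50) + s^2 - 9*s + 20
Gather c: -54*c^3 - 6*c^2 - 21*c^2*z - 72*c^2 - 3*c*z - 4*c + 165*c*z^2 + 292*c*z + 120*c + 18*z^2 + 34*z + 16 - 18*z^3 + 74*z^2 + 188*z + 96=-54*c^3 + c^2*(-21*z - 78) + c*(165*z^2 + 289*z + 116) - 18*z^3 + 92*z^2 + 222*z + 112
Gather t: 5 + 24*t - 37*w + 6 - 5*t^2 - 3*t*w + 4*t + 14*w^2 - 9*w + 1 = -5*t^2 + t*(28 - 3*w) + 14*w^2 - 46*w + 12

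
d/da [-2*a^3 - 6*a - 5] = -6*a^2 - 6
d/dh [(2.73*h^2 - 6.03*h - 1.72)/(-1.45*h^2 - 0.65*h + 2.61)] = (-10.518*h^2 + 9.2626*h - 16.8563)/(2.1025*h^4 + 1.885*h^3 - 7.1465*h^2 - 3.393*h + 6.8121)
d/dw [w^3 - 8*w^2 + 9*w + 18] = 3*w^2 - 16*w + 9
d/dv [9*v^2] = 18*v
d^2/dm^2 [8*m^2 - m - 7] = 16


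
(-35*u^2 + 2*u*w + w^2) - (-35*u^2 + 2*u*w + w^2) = 0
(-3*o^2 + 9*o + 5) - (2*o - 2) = -3*o^2 + 7*o + 7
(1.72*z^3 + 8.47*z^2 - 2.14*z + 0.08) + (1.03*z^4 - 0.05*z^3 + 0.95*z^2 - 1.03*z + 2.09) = 1.03*z^4 + 1.67*z^3 + 9.42*z^2 - 3.17*z + 2.17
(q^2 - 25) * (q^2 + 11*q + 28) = q^4 + 11*q^3 + 3*q^2 - 275*q - 700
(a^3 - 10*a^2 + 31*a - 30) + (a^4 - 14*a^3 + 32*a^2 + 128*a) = a^4 - 13*a^3 + 22*a^2 + 159*a - 30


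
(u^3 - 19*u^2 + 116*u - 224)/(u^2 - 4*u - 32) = (u^2 - 11*u + 28)/(u + 4)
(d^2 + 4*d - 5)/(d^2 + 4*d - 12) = (d^2 + 4*d - 5)/(d^2 + 4*d - 12)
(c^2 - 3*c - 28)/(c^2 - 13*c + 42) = (c + 4)/(c - 6)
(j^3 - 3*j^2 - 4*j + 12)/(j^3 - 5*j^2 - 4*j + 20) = (j - 3)/(j - 5)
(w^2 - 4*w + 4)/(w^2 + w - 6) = (w - 2)/(w + 3)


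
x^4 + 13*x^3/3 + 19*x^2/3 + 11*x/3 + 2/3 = (x + 1/3)*(x + 1)^2*(x + 2)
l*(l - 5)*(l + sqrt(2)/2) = l^3 - 5*l^2 + sqrt(2)*l^2/2 - 5*sqrt(2)*l/2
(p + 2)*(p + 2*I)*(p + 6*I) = p^3 + 2*p^2 + 8*I*p^2 - 12*p + 16*I*p - 24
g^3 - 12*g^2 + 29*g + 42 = (g - 7)*(g - 6)*(g + 1)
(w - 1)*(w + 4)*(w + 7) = w^3 + 10*w^2 + 17*w - 28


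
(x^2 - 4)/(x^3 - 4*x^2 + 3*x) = (x^2 - 4)/(x*(x^2 - 4*x + 3))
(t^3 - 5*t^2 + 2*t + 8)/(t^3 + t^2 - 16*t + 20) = (t^2 - 3*t - 4)/(t^2 + 3*t - 10)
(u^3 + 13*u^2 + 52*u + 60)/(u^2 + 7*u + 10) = u + 6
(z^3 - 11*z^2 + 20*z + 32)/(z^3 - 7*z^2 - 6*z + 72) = (z^2 - 7*z - 8)/(z^2 - 3*z - 18)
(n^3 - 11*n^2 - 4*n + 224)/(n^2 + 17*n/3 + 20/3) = 3*(n^2 - 15*n + 56)/(3*n + 5)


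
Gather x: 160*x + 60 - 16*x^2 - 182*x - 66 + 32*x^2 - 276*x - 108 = 16*x^2 - 298*x - 114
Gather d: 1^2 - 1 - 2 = -2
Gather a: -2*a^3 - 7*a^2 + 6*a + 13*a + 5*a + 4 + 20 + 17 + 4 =-2*a^3 - 7*a^2 + 24*a + 45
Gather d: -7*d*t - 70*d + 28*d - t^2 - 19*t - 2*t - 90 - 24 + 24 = d*(-7*t - 42) - t^2 - 21*t - 90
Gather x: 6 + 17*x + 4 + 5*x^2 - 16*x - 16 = 5*x^2 + x - 6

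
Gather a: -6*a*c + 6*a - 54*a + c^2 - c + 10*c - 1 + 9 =a*(-6*c - 48) + c^2 + 9*c + 8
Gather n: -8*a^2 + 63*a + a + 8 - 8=-8*a^2 + 64*a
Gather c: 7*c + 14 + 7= 7*c + 21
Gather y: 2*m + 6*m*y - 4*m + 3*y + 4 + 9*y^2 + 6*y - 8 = -2*m + 9*y^2 + y*(6*m + 9) - 4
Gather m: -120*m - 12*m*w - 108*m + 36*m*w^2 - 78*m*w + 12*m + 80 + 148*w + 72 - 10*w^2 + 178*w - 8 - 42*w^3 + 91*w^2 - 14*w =m*(36*w^2 - 90*w - 216) - 42*w^3 + 81*w^2 + 312*w + 144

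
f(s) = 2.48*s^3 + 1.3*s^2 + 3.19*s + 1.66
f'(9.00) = 629.23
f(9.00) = 1943.59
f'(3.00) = 77.95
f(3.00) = 89.89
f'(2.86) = 71.48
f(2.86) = 79.43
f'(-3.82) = 101.83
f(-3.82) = -129.80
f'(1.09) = 14.86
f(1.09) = 9.89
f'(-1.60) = 18.08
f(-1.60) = -10.27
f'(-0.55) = 4.01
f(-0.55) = -0.11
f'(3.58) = 107.85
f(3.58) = 143.53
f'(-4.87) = 166.98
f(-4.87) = -269.49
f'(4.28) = 150.61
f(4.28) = 233.57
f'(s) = 7.44*s^2 + 2.6*s + 3.19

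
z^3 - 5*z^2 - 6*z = z*(z - 6)*(z + 1)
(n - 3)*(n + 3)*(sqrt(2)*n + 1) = sqrt(2)*n^3 + n^2 - 9*sqrt(2)*n - 9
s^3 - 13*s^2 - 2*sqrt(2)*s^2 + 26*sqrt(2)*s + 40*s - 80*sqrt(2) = (s - 8)*(s - 5)*(s - 2*sqrt(2))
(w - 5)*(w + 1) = w^2 - 4*w - 5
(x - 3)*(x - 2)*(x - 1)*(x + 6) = x^4 - 25*x^2 + 60*x - 36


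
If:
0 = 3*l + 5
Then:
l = -5/3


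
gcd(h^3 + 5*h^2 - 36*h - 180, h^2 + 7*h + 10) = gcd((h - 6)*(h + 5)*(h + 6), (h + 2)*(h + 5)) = h + 5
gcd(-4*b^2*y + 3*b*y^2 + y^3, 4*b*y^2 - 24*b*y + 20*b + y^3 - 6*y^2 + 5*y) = 4*b + y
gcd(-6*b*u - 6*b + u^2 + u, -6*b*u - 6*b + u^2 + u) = -6*b*u - 6*b + u^2 + u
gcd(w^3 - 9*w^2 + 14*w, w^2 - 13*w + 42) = w - 7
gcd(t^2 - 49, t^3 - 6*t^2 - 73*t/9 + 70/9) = t - 7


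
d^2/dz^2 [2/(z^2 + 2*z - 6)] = 4*(-z^2 - 2*z + 4*(z + 1)^2 + 6)/(z^2 + 2*z - 6)^3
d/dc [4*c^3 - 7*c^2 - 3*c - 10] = 12*c^2 - 14*c - 3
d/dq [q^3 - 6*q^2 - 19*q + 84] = 3*q^2 - 12*q - 19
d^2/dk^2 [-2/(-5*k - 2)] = 100/(5*k + 2)^3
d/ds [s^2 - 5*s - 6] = 2*s - 5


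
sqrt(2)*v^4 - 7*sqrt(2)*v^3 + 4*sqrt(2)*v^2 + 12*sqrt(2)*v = v*(v - 6)*(v - 2)*(sqrt(2)*v + sqrt(2))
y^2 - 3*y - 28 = (y - 7)*(y + 4)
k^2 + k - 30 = (k - 5)*(k + 6)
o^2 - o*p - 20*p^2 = (o - 5*p)*(o + 4*p)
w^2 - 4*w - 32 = (w - 8)*(w + 4)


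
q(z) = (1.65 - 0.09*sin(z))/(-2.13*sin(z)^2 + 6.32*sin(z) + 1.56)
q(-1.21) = -0.28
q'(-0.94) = -0.40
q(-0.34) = -2.14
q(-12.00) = 0.37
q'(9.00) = 0.49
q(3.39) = -13.64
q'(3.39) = 793.84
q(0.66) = 0.34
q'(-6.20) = -2.32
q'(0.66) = -0.23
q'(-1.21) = -0.16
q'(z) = (1.65 - 0.09*sin(z))*(4.26*sin(z)*cos(z) - 6.32*cos(z))/(-2.13*sin(z)^2 + 6.32*sin(z) + 1.56)^2 - 0.09*cos(z)/(-2.13*sin(z)^2 + 6.32*sin(z) + 1.56) = (-0.1917*sin(z)^2 + 7.029*sin(z) - 10.5684)*cos(z)/(4.5369*sin(z)^4 - 26.9232*sin(z)^3 + 33.2968*sin(z)^2 + 19.7184*sin(z) + 2.4336)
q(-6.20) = 0.79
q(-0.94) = -0.35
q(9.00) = 0.42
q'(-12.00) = -0.31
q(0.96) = 0.30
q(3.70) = -0.71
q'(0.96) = -0.10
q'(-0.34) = -19.81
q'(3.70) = 2.14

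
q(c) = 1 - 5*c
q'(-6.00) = -5.00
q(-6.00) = 31.00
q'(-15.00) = -5.00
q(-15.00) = 76.00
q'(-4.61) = -5.00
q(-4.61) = 24.05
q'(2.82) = -5.00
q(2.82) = -13.10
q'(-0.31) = -5.00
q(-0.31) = 2.55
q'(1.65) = -5.00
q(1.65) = -7.25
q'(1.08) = -5.00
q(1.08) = -4.40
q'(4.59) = -5.00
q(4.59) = -21.95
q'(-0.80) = -5.00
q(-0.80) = 5.00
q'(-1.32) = -5.00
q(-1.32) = 7.60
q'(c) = -5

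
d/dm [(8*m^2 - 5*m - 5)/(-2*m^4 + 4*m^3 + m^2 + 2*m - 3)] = (32*m^5 - 62*m^4 + 81*m^2 - 38*m + 25)/(4*m^8 - 16*m^7 + 12*m^6 + 29*m^4 - 20*m^3 - 2*m^2 - 12*m + 9)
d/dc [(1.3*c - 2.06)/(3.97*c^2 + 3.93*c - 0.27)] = (-5.161*c^2 + 16.3564*c + 7.7448)/(15.7609*c^4 + 31.2042*c^3 + 13.3011*c^2 - 2.1222*c + 0.0729)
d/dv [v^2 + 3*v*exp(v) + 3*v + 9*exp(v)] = 3*v*exp(v) + 2*v + 12*exp(v) + 3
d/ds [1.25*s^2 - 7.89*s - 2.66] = 2.5*s - 7.89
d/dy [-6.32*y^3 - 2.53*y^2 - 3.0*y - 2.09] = -18.96*y^2 - 5.06*y - 3.0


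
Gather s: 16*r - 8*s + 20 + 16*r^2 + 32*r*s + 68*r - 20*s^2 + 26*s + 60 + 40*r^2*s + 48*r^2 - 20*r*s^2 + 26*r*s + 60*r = 64*r^2 + 144*r + s^2*(-20*r - 20) + s*(40*r^2 + 58*r + 18) + 80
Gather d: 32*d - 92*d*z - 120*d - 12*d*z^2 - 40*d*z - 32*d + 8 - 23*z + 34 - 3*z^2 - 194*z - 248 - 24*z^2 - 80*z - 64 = d*(-12*z^2 - 132*z - 120) - 27*z^2 - 297*z - 270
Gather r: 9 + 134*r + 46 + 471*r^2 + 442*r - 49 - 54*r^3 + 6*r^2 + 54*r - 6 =-54*r^3 + 477*r^2 + 630*r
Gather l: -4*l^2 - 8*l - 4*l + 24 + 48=-4*l^2 - 12*l + 72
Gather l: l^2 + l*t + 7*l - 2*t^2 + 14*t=l^2 + l*(t + 7) - 2*t^2 + 14*t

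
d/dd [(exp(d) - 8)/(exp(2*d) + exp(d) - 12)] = (-(exp(d) - 8)*(2*exp(d) + 1) + exp(2*d) + exp(d) - 12)*exp(d)/(exp(2*d) + exp(d) - 12)^2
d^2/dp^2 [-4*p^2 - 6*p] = -8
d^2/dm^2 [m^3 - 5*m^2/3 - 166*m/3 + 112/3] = 6*m - 10/3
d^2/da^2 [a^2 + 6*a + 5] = 2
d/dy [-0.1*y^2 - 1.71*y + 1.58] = -0.2*y - 1.71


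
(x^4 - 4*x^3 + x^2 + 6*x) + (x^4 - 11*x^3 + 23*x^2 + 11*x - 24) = 2*x^4 - 15*x^3 + 24*x^2 + 17*x - 24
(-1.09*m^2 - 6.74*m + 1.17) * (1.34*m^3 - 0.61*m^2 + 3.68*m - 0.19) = -1.4606*m^5 - 8.3667*m^4 + 1.668*m^3 - 25.3098*m^2 + 5.5862*m - 0.2223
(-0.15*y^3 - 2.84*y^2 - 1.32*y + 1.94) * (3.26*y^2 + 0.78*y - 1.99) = -0.489*y^5 - 9.3754*y^4 - 6.2199*y^3 + 10.9464*y^2 + 4.14*y - 3.8606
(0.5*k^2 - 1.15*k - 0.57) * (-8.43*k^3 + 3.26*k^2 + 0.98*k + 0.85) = -4.215*k^5 + 11.3245*k^4 + 1.5461*k^3 - 2.5602*k^2 - 1.5361*k - 0.4845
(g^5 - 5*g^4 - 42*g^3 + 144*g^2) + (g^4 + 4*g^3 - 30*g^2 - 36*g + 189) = g^5 - 4*g^4 - 38*g^3 + 114*g^2 - 36*g + 189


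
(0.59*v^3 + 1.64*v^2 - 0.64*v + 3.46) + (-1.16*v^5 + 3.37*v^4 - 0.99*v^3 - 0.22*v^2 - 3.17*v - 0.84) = -1.16*v^5 + 3.37*v^4 - 0.4*v^3 + 1.42*v^2 - 3.81*v + 2.62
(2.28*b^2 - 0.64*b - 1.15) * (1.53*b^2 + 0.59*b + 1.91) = 3.4884*b^4 + 0.366*b^3 + 2.2177*b^2 - 1.9009*b - 2.1965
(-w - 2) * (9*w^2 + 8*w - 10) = -9*w^3 - 26*w^2 - 6*w + 20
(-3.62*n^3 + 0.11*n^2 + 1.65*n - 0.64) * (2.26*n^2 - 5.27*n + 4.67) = -8.1812*n^5 + 19.326*n^4 - 13.7561*n^3 - 9.6282*n^2 + 11.0783*n - 2.9888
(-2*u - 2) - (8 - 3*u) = u - 10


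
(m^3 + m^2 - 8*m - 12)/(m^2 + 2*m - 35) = (m^3 + m^2 - 8*m - 12)/(m^2 + 2*m - 35)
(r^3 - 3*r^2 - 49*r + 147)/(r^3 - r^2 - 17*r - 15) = (-r^3 + 3*r^2 + 49*r - 147)/(-r^3 + r^2 + 17*r + 15)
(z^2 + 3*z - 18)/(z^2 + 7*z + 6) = (z - 3)/(z + 1)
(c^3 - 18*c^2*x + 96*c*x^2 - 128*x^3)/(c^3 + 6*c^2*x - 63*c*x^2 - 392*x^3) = (c^2 - 10*c*x + 16*x^2)/(c^2 + 14*c*x + 49*x^2)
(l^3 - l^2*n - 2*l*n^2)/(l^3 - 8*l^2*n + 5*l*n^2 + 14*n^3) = l/(l - 7*n)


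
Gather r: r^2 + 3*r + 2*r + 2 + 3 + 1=r^2 + 5*r + 6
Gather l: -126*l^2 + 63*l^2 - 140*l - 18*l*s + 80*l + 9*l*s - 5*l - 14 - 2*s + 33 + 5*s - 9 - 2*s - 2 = -63*l^2 + l*(-9*s - 65) + s + 8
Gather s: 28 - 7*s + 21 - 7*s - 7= 42 - 14*s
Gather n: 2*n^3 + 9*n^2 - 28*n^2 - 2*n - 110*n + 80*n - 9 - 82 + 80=2*n^3 - 19*n^2 - 32*n - 11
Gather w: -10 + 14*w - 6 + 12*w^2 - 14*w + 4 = 12*w^2 - 12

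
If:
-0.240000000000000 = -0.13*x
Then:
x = 1.85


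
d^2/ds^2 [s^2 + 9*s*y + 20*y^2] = 2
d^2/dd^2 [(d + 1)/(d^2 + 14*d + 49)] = 2*(d - 11)/(d^4 + 28*d^3 + 294*d^2 + 1372*d + 2401)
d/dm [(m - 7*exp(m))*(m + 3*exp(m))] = -4*m*exp(m) + 2*m - 42*exp(2*m) - 4*exp(m)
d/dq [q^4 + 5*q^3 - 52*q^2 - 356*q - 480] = 4*q^3 + 15*q^2 - 104*q - 356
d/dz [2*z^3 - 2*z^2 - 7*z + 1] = 6*z^2 - 4*z - 7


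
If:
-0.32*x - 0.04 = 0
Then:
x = -0.12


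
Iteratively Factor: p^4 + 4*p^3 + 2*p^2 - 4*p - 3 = (p + 3)*(p^3 + p^2 - p - 1) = (p + 1)*(p + 3)*(p^2 - 1) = (p - 1)*(p + 1)*(p + 3)*(p + 1)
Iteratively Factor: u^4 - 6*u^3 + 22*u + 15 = (u + 1)*(u^3 - 7*u^2 + 7*u + 15) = (u - 3)*(u + 1)*(u^2 - 4*u - 5) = (u - 3)*(u + 1)^2*(u - 5)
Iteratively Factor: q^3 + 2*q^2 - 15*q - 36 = (q + 3)*(q^2 - q - 12) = (q + 3)^2*(q - 4)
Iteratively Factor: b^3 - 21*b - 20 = (b - 5)*(b^2 + 5*b + 4) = (b - 5)*(b + 4)*(b + 1)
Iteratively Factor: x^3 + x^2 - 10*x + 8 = (x + 4)*(x^2 - 3*x + 2) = (x - 1)*(x + 4)*(x - 2)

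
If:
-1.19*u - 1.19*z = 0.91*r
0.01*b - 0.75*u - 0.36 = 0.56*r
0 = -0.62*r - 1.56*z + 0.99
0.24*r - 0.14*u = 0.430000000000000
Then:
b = 21.71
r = 1.17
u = -1.06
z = 0.17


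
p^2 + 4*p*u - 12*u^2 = (p - 2*u)*(p + 6*u)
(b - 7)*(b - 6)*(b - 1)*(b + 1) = b^4 - 13*b^3 + 41*b^2 + 13*b - 42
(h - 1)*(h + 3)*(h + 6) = h^3 + 8*h^2 + 9*h - 18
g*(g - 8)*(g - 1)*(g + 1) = g^4 - 8*g^3 - g^2 + 8*g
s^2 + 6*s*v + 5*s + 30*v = (s + 5)*(s + 6*v)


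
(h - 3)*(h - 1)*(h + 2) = h^3 - 2*h^2 - 5*h + 6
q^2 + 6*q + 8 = (q + 2)*(q + 4)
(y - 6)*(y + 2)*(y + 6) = y^3 + 2*y^2 - 36*y - 72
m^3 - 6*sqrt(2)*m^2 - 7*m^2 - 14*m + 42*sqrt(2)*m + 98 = (m - 7)*(m - 7*sqrt(2))*(m + sqrt(2))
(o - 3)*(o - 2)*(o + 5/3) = o^3 - 10*o^2/3 - 7*o/3 + 10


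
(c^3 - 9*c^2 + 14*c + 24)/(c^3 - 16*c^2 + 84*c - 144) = (c + 1)/(c - 6)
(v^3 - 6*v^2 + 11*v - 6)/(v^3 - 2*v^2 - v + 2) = (v - 3)/(v + 1)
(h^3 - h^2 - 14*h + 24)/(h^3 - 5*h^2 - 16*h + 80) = (h^2 - 5*h + 6)/(h^2 - 9*h + 20)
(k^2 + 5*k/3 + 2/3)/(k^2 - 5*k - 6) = (k + 2/3)/(k - 6)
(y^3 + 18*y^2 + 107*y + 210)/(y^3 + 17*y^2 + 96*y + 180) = (y + 7)/(y + 6)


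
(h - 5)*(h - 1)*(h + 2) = h^3 - 4*h^2 - 7*h + 10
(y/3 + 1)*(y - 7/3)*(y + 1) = y^3/3 + 5*y^2/9 - 19*y/9 - 7/3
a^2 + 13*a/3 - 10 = (a - 5/3)*(a + 6)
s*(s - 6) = s^2 - 6*s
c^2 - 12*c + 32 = (c - 8)*(c - 4)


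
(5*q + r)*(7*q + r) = 35*q^2 + 12*q*r + r^2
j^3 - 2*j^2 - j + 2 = (j - 2)*(j - 1)*(j + 1)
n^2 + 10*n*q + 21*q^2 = (n + 3*q)*(n + 7*q)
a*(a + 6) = a^2 + 6*a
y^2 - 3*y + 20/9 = (y - 5/3)*(y - 4/3)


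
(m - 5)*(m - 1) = m^2 - 6*m + 5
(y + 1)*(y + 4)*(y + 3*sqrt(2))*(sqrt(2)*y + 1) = sqrt(2)*y^4 + 7*y^3 + 5*sqrt(2)*y^3 + 7*sqrt(2)*y^2 + 35*y^2 + 15*sqrt(2)*y + 28*y + 12*sqrt(2)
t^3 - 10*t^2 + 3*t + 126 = (t - 7)*(t - 6)*(t + 3)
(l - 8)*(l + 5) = l^2 - 3*l - 40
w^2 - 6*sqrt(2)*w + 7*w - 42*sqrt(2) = (w + 7)*(w - 6*sqrt(2))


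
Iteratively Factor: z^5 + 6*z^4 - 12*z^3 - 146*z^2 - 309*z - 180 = (z + 3)*(z^4 + 3*z^3 - 21*z^2 - 83*z - 60) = (z + 3)*(z + 4)*(z^3 - z^2 - 17*z - 15) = (z - 5)*(z + 3)*(z + 4)*(z^2 + 4*z + 3) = (z - 5)*(z + 1)*(z + 3)*(z + 4)*(z + 3)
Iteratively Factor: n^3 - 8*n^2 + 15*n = (n)*(n^2 - 8*n + 15) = n*(n - 5)*(n - 3)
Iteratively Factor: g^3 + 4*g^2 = (g)*(g^2 + 4*g) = g*(g + 4)*(g)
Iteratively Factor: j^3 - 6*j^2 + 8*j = (j - 2)*(j^2 - 4*j) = j*(j - 2)*(j - 4)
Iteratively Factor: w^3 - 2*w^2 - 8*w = (w - 4)*(w^2 + 2*w) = w*(w - 4)*(w + 2)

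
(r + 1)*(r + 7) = r^2 + 8*r + 7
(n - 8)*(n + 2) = n^2 - 6*n - 16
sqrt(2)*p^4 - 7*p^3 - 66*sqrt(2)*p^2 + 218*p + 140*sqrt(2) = (p - 7*sqrt(2))*(p - 2*sqrt(2))*(p + 5*sqrt(2))*(sqrt(2)*p + 1)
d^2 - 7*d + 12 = (d - 4)*(d - 3)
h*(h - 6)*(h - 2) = h^3 - 8*h^2 + 12*h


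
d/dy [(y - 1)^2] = 2*y - 2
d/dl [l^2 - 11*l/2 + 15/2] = 2*l - 11/2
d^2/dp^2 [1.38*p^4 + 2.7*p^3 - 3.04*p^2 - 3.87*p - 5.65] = 16.56*p^2 + 16.2*p - 6.08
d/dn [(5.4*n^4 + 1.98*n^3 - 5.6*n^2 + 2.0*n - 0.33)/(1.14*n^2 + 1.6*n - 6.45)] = (12.312*n^5 + 28.1772*n^4 - 132.984*n^3 - 49.553*n^2 + 72.9924*n - 12.372)/(1.2996*n^4 + 3.648*n^3 - 12.146*n^2 - 20.64*n + 41.6025)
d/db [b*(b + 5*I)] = 2*b + 5*I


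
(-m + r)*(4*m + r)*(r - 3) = -4*m^2*r + 12*m^2 + 3*m*r^2 - 9*m*r + r^3 - 3*r^2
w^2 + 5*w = w*(w + 5)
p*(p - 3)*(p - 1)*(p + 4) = p^4 - 13*p^2 + 12*p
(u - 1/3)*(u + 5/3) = u^2 + 4*u/3 - 5/9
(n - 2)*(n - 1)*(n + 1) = n^3 - 2*n^2 - n + 2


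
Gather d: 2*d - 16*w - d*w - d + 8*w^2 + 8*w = d*(1 - w) + 8*w^2 - 8*w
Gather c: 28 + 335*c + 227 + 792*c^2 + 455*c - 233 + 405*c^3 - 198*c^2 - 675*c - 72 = 405*c^3 + 594*c^2 + 115*c - 50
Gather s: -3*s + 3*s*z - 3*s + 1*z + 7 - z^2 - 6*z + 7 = s*(3*z - 6) - z^2 - 5*z + 14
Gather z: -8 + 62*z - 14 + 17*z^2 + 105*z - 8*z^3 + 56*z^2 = -8*z^3 + 73*z^2 + 167*z - 22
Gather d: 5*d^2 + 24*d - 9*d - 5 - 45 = 5*d^2 + 15*d - 50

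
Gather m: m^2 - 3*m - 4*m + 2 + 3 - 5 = m^2 - 7*m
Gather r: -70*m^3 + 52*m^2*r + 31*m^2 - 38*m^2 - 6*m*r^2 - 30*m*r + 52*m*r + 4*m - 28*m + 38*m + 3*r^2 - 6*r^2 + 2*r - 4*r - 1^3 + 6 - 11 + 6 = -70*m^3 - 7*m^2 + 14*m + r^2*(-6*m - 3) + r*(52*m^2 + 22*m - 2)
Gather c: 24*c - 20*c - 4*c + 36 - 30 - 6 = 0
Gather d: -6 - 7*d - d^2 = -d^2 - 7*d - 6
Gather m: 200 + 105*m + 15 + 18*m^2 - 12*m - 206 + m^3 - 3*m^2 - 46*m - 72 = m^3 + 15*m^2 + 47*m - 63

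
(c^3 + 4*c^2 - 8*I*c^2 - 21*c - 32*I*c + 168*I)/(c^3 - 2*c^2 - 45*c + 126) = (c - 8*I)/(c - 6)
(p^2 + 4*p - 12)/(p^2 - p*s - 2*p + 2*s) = (p + 6)/(p - s)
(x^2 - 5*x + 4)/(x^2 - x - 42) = (-x^2 + 5*x - 4)/(-x^2 + x + 42)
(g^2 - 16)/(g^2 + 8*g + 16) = (g - 4)/(g + 4)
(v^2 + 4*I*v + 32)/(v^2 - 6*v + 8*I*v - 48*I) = (v - 4*I)/(v - 6)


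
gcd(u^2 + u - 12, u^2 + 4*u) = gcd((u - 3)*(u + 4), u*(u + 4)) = u + 4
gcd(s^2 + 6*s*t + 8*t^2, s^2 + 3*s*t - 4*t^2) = s + 4*t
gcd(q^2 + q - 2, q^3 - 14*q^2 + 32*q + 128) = q + 2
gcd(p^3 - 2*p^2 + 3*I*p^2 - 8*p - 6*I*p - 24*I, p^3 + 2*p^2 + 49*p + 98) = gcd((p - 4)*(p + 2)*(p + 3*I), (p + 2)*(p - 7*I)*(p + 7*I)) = p + 2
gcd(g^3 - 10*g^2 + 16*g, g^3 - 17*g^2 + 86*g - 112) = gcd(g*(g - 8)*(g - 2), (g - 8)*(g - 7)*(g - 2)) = g^2 - 10*g + 16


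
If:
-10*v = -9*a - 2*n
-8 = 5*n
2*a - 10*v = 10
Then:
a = -34/35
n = -8/5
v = -209/175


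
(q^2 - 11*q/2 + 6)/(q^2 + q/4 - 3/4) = 2*(2*q^2 - 11*q + 12)/(4*q^2 + q - 3)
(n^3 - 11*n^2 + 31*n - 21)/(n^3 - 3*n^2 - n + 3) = (n - 7)/(n + 1)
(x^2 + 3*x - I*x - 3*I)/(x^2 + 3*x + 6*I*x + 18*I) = (x - I)/(x + 6*I)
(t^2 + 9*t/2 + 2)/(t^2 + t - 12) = (t + 1/2)/(t - 3)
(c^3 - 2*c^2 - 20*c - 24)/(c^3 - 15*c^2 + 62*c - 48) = (c^2 + 4*c + 4)/(c^2 - 9*c + 8)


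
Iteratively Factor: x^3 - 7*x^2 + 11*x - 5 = (x - 1)*(x^2 - 6*x + 5) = (x - 1)^2*(x - 5)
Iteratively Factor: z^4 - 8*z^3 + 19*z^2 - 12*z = (z)*(z^3 - 8*z^2 + 19*z - 12) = z*(z - 1)*(z^2 - 7*z + 12) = z*(z - 3)*(z - 1)*(z - 4)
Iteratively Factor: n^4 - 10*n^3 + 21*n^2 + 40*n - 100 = (n + 2)*(n^3 - 12*n^2 + 45*n - 50) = (n - 5)*(n + 2)*(n^2 - 7*n + 10) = (n - 5)^2*(n + 2)*(n - 2)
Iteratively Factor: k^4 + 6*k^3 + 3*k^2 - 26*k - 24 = (k - 2)*(k^3 + 8*k^2 + 19*k + 12) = (k - 2)*(k + 4)*(k^2 + 4*k + 3) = (k - 2)*(k + 1)*(k + 4)*(k + 3)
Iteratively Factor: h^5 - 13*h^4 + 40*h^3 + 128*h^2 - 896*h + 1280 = (h - 5)*(h^4 - 8*h^3 + 128*h - 256) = (h - 5)*(h - 4)*(h^3 - 4*h^2 - 16*h + 64) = (h - 5)*(h - 4)*(h + 4)*(h^2 - 8*h + 16) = (h - 5)*(h - 4)^2*(h + 4)*(h - 4)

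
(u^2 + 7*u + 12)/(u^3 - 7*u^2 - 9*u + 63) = (u + 4)/(u^2 - 10*u + 21)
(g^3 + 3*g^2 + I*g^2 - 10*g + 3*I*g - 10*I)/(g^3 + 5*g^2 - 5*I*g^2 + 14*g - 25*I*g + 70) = (g^2 + g*(-2 + I) - 2*I)/(g^2 - 5*I*g + 14)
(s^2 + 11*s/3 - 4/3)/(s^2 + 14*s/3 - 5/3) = (s + 4)/(s + 5)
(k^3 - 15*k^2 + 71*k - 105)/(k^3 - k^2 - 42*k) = (k^2 - 8*k + 15)/(k*(k + 6))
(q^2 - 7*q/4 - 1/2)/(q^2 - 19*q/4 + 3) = (4*q^2 - 7*q - 2)/(4*q^2 - 19*q + 12)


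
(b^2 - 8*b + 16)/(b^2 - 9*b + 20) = (b - 4)/(b - 5)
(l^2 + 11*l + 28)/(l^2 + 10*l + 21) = (l + 4)/(l + 3)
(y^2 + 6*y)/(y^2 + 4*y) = (y + 6)/(y + 4)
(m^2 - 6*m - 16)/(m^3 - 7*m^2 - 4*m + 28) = (m - 8)/(m^2 - 9*m + 14)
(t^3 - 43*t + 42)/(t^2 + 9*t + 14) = (t^2 - 7*t + 6)/(t + 2)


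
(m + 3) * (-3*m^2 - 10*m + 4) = -3*m^3 - 19*m^2 - 26*m + 12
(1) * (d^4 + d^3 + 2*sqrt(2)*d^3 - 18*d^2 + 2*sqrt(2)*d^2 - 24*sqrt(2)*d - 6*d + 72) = d^4 + d^3 + 2*sqrt(2)*d^3 - 18*d^2 + 2*sqrt(2)*d^2 - 24*sqrt(2)*d - 6*d + 72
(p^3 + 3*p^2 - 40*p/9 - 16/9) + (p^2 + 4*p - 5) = p^3 + 4*p^2 - 4*p/9 - 61/9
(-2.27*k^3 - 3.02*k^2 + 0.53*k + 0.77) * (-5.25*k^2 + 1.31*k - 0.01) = 11.9175*k^5 + 12.8813*k^4 - 6.716*k^3 - 3.318*k^2 + 1.0034*k - 0.0077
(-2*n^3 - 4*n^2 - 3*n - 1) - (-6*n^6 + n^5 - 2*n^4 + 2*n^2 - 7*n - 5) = 6*n^6 - n^5 + 2*n^4 - 2*n^3 - 6*n^2 + 4*n + 4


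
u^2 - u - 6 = (u - 3)*(u + 2)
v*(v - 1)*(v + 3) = v^3 + 2*v^2 - 3*v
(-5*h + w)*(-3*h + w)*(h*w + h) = 15*h^3*w + 15*h^3 - 8*h^2*w^2 - 8*h^2*w + h*w^3 + h*w^2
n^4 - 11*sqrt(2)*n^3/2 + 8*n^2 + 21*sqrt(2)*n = n*(n - 7*sqrt(2)/2)*(n - 3*sqrt(2))*(n + sqrt(2))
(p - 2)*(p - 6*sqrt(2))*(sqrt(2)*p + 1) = sqrt(2)*p^3 - 11*p^2 - 2*sqrt(2)*p^2 - 6*sqrt(2)*p + 22*p + 12*sqrt(2)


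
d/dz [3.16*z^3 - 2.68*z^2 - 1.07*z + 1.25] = 9.48*z^2 - 5.36*z - 1.07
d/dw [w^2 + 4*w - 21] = 2*w + 4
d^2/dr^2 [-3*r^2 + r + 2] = -6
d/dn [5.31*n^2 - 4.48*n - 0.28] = 10.62*n - 4.48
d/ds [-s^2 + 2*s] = 2 - 2*s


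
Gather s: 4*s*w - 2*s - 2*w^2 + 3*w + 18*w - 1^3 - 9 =s*(4*w - 2) - 2*w^2 + 21*w - 10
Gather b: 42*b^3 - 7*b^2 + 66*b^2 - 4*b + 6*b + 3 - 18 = 42*b^3 + 59*b^2 + 2*b - 15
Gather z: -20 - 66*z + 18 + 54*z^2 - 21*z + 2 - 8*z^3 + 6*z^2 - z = -8*z^3 + 60*z^2 - 88*z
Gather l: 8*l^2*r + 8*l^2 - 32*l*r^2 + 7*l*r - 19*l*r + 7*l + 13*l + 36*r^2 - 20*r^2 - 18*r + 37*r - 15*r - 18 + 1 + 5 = l^2*(8*r + 8) + l*(-32*r^2 - 12*r + 20) + 16*r^2 + 4*r - 12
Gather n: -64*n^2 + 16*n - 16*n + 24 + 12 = 36 - 64*n^2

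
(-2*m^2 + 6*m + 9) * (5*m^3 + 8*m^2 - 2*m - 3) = -10*m^5 + 14*m^4 + 97*m^3 + 66*m^2 - 36*m - 27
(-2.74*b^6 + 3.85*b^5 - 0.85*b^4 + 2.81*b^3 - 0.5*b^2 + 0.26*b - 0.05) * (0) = 0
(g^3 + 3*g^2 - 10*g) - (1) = g^3 + 3*g^2 - 10*g - 1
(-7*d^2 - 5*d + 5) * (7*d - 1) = -49*d^3 - 28*d^2 + 40*d - 5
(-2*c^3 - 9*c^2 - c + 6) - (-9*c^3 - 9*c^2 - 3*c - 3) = 7*c^3 + 2*c + 9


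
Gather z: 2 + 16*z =16*z + 2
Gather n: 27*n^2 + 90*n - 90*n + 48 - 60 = 27*n^2 - 12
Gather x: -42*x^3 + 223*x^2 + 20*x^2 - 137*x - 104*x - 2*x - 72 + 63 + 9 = -42*x^3 + 243*x^2 - 243*x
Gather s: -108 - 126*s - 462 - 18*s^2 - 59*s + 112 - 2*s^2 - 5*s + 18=-20*s^2 - 190*s - 440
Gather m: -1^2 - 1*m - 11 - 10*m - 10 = -11*m - 22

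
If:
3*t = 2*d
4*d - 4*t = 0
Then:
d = 0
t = 0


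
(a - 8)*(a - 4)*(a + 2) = a^3 - 10*a^2 + 8*a + 64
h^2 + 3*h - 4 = (h - 1)*(h + 4)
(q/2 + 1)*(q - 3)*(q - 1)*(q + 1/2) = q^4/2 - 3*q^3/4 - 3*q^2 + 7*q/4 + 3/2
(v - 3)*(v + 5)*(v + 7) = v^3 + 9*v^2 - v - 105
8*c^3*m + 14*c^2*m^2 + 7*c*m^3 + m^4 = m*(c + m)*(2*c + m)*(4*c + m)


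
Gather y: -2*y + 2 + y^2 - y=y^2 - 3*y + 2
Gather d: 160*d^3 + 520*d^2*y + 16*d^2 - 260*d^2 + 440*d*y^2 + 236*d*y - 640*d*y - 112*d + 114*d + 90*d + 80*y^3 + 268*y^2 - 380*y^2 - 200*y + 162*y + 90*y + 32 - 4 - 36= 160*d^3 + d^2*(520*y - 244) + d*(440*y^2 - 404*y + 92) + 80*y^3 - 112*y^2 + 52*y - 8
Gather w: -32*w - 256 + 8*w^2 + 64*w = 8*w^2 + 32*w - 256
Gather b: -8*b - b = -9*b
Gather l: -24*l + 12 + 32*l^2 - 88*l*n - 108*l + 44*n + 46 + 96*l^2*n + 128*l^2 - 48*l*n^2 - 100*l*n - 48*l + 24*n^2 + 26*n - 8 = l^2*(96*n + 160) + l*(-48*n^2 - 188*n - 180) + 24*n^2 + 70*n + 50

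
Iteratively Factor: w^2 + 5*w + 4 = (w + 1)*(w + 4)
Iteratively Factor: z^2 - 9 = (z + 3)*(z - 3)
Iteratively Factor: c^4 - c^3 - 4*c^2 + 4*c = (c - 2)*(c^3 + c^2 - 2*c) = c*(c - 2)*(c^2 + c - 2) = c*(c - 2)*(c - 1)*(c + 2)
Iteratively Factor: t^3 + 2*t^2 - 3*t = (t - 1)*(t^2 + 3*t) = t*(t - 1)*(t + 3)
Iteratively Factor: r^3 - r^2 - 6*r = (r)*(r^2 - r - 6) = r*(r - 3)*(r + 2)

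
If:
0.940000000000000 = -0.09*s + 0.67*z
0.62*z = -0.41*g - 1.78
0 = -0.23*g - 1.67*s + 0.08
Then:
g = -6.66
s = 0.97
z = 1.53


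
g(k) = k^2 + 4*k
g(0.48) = 2.15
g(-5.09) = 5.55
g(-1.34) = -3.56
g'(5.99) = 15.98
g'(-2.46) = -0.92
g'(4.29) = 12.58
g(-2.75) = -3.44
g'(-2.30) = -0.60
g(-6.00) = 12.00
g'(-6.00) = -8.00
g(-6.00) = 12.00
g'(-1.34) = 1.32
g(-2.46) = -3.79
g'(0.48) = 4.96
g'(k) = 2*k + 4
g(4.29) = 35.56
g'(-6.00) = -8.00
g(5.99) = 59.84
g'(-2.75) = -1.50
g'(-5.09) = -6.18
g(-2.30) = -3.91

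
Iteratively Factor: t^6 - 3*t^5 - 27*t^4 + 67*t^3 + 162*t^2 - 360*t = (t - 2)*(t^5 - t^4 - 29*t^3 + 9*t^2 + 180*t) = (t - 2)*(t + 3)*(t^4 - 4*t^3 - 17*t^2 + 60*t) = (t - 5)*(t - 2)*(t + 3)*(t^3 + t^2 - 12*t) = (t - 5)*(t - 3)*(t - 2)*(t + 3)*(t^2 + 4*t) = t*(t - 5)*(t - 3)*(t - 2)*(t + 3)*(t + 4)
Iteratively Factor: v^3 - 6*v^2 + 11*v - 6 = (v - 1)*(v^2 - 5*v + 6) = (v - 3)*(v - 1)*(v - 2)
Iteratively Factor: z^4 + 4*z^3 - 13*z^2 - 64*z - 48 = (z + 1)*(z^3 + 3*z^2 - 16*z - 48) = (z + 1)*(z + 4)*(z^2 - z - 12) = (z - 4)*(z + 1)*(z + 4)*(z + 3)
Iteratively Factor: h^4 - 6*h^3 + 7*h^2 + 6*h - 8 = (h - 4)*(h^3 - 2*h^2 - h + 2) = (h - 4)*(h - 2)*(h^2 - 1) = (h - 4)*(h - 2)*(h + 1)*(h - 1)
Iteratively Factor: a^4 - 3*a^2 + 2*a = (a + 2)*(a^3 - 2*a^2 + a) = a*(a + 2)*(a^2 - 2*a + 1) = a*(a - 1)*(a + 2)*(a - 1)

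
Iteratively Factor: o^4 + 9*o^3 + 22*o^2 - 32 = (o + 4)*(o^3 + 5*o^2 + 2*o - 8) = (o - 1)*(o + 4)*(o^2 + 6*o + 8) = (o - 1)*(o + 2)*(o + 4)*(o + 4)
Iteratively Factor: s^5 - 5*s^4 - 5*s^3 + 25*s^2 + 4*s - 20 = (s - 2)*(s^4 - 3*s^3 - 11*s^2 + 3*s + 10) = (s - 5)*(s - 2)*(s^3 + 2*s^2 - s - 2) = (s - 5)*(s - 2)*(s - 1)*(s^2 + 3*s + 2) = (s - 5)*(s - 2)*(s - 1)*(s + 1)*(s + 2)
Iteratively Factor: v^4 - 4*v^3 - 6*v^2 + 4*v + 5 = (v - 5)*(v^3 + v^2 - v - 1) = (v - 5)*(v + 1)*(v^2 - 1) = (v - 5)*(v - 1)*(v + 1)*(v + 1)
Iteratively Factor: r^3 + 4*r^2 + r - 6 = (r - 1)*(r^2 + 5*r + 6) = (r - 1)*(r + 2)*(r + 3)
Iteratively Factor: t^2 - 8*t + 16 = (t - 4)*(t - 4)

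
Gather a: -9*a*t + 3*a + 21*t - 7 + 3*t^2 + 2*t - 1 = a*(3 - 9*t) + 3*t^2 + 23*t - 8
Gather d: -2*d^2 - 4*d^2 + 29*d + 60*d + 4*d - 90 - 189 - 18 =-6*d^2 + 93*d - 297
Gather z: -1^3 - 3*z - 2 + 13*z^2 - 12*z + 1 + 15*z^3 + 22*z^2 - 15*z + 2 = 15*z^3 + 35*z^2 - 30*z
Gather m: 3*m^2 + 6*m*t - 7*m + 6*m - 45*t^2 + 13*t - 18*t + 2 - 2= 3*m^2 + m*(6*t - 1) - 45*t^2 - 5*t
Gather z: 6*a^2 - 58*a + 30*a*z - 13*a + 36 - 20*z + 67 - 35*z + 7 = 6*a^2 - 71*a + z*(30*a - 55) + 110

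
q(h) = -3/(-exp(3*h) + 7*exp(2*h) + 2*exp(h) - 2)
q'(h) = -3*(3*exp(3*h) - 14*exp(2*h) - 2*exp(h))/(-exp(3*h) + 7*exp(2*h) + 2*exp(h) - 2)^2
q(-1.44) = 2.62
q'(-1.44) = 2.78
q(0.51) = -0.19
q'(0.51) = 0.33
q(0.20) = -0.33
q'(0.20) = 0.65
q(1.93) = -0.18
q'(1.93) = -3.13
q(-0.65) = -3.71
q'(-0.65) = 20.29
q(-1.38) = 2.80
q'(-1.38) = 3.52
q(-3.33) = 1.56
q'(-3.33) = 0.07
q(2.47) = 0.00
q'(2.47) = -0.02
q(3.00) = 0.00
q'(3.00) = 0.00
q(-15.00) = 1.50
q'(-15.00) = 0.00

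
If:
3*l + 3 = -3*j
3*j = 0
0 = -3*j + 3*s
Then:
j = 0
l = -1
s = 0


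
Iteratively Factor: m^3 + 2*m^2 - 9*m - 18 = (m - 3)*(m^2 + 5*m + 6) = (m - 3)*(m + 2)*(m + 3)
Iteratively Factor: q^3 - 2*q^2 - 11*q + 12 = (q - 4)*(q^2 + 2*q - 3) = (q - 4)*(q + 3)*(q - 1)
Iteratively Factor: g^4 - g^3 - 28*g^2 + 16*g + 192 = (g - 4)*(g^3 + 3*g^2 - 16*g - 48) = (g - 4)*(g + 4)*(g^2 - g - 12) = (g - 4)^2*(g + 4)*(g + 3)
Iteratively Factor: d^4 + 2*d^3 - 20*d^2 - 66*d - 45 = (d + 3)*(d^3 - d^2 - 17*d - 15) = (d + 1)*(d + 3)*(d^2 - 2*d - 15) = (d - 5)*(d + 1)*(d + 3)*(d + 3)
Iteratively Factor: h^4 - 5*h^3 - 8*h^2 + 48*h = (h + 3)*(h^3 - 8*h^2 + 16*h) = (h - 4)*(h + 3)*(h^2 - 4*h) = (h - 4)^2*(h + 3)*(h)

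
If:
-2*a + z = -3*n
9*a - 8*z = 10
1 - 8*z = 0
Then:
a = 11/9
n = 167/216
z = 1/8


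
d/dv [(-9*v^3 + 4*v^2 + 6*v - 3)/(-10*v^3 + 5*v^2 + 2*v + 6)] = (-5*v^4 + 84*v^3 - 274*v^2 + 78*v + 42)/(100*v^6 - 100*v^5 - 15*v^4 - 100*v^3 + 64*v^2 + 24*v + 36)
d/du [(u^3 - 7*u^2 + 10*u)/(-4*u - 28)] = (-u^3 - 7*u^2 + 49*u - 35)/(2*(u^2 + 14*u + 49))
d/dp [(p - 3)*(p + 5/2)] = 2*p - 1/2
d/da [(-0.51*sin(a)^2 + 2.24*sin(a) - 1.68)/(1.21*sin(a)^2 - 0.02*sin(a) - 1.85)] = (-2.7002*sin(a)^2 + 5.9526*sin(a) - 4.1776)*cos(a)/(1.4641*sin(a)^4 - 0.0484*sin(a)^3 - 4.4766*sin(a)^2 + 0.074*sin(a) + 3.4225)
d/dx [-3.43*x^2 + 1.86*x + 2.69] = 1.86 - 6.86*x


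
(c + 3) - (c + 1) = 2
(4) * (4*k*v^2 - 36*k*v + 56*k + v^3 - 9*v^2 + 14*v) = 16*k*v^2 - 144*k*v + 224*k + 4*v^3 - 36*v^2 + 56*v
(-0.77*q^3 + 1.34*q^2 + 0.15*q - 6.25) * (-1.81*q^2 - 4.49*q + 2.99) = 1.3937*q^5 + 1.0319*q^4 - 8.5904*q^3 + 14.6456*q^2 + 28.511*q - 18.6875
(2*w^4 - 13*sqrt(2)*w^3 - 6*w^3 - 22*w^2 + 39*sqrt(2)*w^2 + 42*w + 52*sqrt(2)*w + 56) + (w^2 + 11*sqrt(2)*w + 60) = 2*w^4 - 13*sqrt(2)*w^3 - 6*w^3 - 21*w^2 + 39*sqrt(2)*w^2 + 42*w + 63*sqrt(2)*w + 116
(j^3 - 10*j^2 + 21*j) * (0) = 0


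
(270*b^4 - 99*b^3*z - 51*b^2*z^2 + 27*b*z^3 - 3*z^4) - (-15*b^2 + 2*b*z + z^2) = 270*b^4 - 99*b^3*z - 51*b^2*z^2 + 15*b^2 + 27*b*z^3 - 2*b*z - 3*z^4 - z^2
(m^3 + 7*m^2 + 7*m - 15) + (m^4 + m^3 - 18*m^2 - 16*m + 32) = m^4 + 2*m^3 - 11*m^2 - 9*m + 17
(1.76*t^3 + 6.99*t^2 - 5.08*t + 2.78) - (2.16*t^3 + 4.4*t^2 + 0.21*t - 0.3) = -0.4*t^3 + 2.59*t^2 - 5.29*t + 3.08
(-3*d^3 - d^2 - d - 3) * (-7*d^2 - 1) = 21*d^5 + 7*d^4 + 10*d^3 + 22*d^2 + d + 3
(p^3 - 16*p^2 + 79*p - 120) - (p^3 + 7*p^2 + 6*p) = -23*p^2 + 73*p - 120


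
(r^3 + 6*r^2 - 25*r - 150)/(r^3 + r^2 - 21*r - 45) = (r^2 + 11*r + 30)/(r^2 + 6*r + 9)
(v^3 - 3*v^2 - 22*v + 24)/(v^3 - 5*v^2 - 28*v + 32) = (v - 6)/(v - 8)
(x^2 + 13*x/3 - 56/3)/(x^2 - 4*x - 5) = (-3*x^2 - 13*x + 56)/(3*(-x^2 + 4*x + 5))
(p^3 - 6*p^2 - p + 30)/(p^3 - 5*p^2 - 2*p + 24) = (p - 5)/(p - 4)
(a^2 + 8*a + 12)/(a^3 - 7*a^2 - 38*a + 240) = (a + 2)/(a^2 - 13*a + 40)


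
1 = 1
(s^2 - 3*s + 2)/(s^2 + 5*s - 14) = (s - 1)/(s + 7)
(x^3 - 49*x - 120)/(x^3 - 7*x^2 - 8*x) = (x^2 + 8*x + 15)/(x*(x + 1))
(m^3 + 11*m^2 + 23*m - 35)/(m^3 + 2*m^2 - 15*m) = (m^2 + 6*m - 7)/(m*(m - 3))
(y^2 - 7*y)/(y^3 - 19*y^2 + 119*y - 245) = y/(y^2 - 12*y + 35)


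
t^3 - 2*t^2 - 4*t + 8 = (t - 2)^2*(t + 2)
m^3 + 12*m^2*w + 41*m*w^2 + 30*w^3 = (m + w)*(m + 5*w)*(m + 6*w)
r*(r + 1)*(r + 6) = r^3 + 7*r^2 + 6*r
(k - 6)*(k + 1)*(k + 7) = k^3 + 2*k^2 - 41*k - 42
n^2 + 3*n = n*(n + 3)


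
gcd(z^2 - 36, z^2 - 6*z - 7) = 1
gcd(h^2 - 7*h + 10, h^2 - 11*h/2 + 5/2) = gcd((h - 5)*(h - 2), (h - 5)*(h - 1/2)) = h - 5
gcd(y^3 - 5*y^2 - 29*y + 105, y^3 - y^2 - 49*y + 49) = y - 7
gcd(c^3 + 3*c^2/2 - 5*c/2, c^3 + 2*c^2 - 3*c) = c^2 - c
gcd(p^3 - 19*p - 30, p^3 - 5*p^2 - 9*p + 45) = p^2 - 2*p - 15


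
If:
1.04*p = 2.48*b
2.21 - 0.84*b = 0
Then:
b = 2.63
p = 6.27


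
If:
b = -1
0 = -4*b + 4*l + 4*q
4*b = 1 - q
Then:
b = -1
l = -6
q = 5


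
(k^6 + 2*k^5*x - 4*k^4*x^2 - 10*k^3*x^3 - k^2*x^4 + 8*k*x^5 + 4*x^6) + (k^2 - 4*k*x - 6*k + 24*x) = k^6 + 2*k^5*x - 4*k^4*x^2 - 10*k^3*x^3 - k^2*x^4 + k^2 + 8*k*x^5 - 4*k*x - 6*k + 4*x^6 + 24*x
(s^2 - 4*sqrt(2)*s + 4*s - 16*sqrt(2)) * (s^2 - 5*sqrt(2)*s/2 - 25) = s^4 - 13*sqrt(2)*s^3/2 + 4*s^3 - 26*sqrt(2)*s^2 - 5*s^2 - 20*s + 100*sqrt(2)*s + 400*sqrt(2)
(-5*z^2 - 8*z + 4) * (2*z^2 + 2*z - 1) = -10*z^4 - 26*z^3 - 3*z^2 + 16*z - 4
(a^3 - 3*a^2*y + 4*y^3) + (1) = a^3 - 3*a^2*y + 4*y^3 + 1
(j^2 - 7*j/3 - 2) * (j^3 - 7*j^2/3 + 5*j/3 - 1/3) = j^5 - 14*j^4/3 + 46*j^3/9 + 4*j^2/9 - 23*j/9 + 2/3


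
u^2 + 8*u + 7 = (u + 1)*(u + 7)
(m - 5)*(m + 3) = m^2 - 2*m - 15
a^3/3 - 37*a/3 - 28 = (a/3 + 1)*(a - 7)*(a + 4)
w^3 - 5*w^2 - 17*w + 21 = (w - 7)*(w - 1)*(w + 3)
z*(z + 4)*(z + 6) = z^3 + 10*z^2 + 24*z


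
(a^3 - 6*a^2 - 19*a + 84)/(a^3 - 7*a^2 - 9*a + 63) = (a + 4)/(a + 3)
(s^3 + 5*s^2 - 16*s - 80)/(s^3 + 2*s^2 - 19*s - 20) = (s + 4)/(s + 1)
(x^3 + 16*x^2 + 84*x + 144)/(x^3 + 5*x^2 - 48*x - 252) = (x + 4)/(x - 7)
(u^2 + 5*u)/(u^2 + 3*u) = (u + 5)/(u + 3)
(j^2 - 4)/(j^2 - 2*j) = (j + 2)/j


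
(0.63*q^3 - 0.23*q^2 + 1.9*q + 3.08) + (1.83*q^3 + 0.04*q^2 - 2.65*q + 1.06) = 2.46*q^3 - 0.19*q^2 - 0.75*q + 4.14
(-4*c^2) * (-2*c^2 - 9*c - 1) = 8*c^4 + 36*c^3 + 4*c^2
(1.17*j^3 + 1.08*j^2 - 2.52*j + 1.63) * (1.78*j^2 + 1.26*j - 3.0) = 2.0826*j^5 + 3.3966*j^4 - 6.6348*j^3 - 3.5138*j^2 + 9.6138*j - 4.89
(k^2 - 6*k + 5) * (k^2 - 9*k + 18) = k^4 - 15*k^3 + 77*k^2 - 153*k + 90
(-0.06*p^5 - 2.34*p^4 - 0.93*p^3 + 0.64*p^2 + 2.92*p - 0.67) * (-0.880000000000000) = 0.0528*p^5 + 2.0592*p^4 + 0.8184*p^3 - 0.5632*p^2 - 2.5696*p + 0.5896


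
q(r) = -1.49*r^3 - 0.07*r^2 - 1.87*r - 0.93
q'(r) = -4.47*r^2 - 0.14*r - 1.87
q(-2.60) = 29.65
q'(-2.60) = -31.72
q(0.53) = -2.16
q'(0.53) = -3.20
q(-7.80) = 716.48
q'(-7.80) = -272.73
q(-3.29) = 57.53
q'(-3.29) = -49.79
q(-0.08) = -0.78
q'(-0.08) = -1.89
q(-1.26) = 4.30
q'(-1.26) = -8.79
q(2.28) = -23.22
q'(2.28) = -25.43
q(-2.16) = 17.80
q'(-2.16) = -22.42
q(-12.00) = 2586.15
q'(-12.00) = -643.87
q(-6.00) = 329.61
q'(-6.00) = -161.95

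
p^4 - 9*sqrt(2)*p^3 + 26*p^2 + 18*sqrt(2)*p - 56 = (p - 7*sqrt(2))*(p - 2*sqrt(2))*(p - sqrt(2))*(p + sqrt(2))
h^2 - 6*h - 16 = (h - 8)*(h + 2)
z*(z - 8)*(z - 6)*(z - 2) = z^4 - 16*z^3 + 76*z^2 - 96*z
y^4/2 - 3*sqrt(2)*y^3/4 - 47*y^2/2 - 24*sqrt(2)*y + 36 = (y/2 + sqrt(2))*(y - 6*sqrt(2))*(y - sqrt(2)/2)*(y + 3*sqrt(2))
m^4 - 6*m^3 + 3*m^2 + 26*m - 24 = (m - 4)*(m - 3)*(m - 1)*(m + 2)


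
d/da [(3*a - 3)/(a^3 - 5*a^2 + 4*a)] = 6*(2 - a)/(a^2*(a^2 - 8*a + 16))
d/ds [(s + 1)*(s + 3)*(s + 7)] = 3*s^2 + 22*s + 31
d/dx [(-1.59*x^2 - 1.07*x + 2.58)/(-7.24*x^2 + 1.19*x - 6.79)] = (-9.6389*x^2 + 58.9506*x + 4.1951)/(52.4176*x^4 - 17.2312*x^3 + 99.7353*x^2 - 16.1602*x + 46.1041)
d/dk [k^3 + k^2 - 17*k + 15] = 3*k^2 + 2*k - 17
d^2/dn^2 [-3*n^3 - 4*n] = -18*n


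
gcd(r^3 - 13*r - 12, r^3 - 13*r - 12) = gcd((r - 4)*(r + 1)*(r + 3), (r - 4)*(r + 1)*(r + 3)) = r^3 - 13*r - 12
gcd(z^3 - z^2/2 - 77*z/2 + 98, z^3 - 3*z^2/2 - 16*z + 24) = z - 4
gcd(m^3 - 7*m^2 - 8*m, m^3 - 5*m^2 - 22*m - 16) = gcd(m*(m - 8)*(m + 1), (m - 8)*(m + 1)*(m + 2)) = m^2 - 7*m - 8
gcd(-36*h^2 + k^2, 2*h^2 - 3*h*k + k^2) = 1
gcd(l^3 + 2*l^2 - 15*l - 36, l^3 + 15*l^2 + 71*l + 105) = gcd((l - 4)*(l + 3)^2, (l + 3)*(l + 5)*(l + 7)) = l + 3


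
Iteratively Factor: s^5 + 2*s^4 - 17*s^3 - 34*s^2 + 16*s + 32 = (s + 4)*(s^4 - 2*s^3 - 9*s^2 + 2*s + 8) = (s + 2)*(s + 4)*(s^3 - 4*s^2 - s + 4) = (s - 4)*(s + 2)*(s + 4)*(s^2 - 1) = (s - 4)*(s + 1)*(s + 2)*(s + 4)*(s - 1)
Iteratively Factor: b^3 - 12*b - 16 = (b - 4)*(b^2 + 4*b + 4) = (b - 4)*(b + 2)*(b + 2)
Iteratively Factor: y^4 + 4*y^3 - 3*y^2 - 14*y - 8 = (y + 1)*(y^3 + 3*y^2 - 6*y - 8) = (y + 1)*(y + 4)*(y^2 - y - 2) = (y + 1)^2*(y + 4)*(y - 2)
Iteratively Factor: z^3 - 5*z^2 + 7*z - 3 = (z - 1)*(z^2 - 4*z + 3) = (z - 3)*(z - 1)*(z - 1)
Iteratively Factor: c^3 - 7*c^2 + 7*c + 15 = (c - 3)*(c^2 - 4*c - 5) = (c - 5)*(c - 3)*(c + 1)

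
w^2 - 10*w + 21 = (w - 7)*(w - 3)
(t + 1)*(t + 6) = t^2 + 7*t + 6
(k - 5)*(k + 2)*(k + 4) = k^3 + k^2 - 22*k - 40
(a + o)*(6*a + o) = 6*a^2 + 7*a*o + o^2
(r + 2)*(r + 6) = r^2 + 8*r + 12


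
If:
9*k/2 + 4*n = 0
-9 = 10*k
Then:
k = -9/10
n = 81/80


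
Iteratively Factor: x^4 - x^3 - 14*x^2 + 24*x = (x + 4)*(x^3 - 5*x^2 + 6*x) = x*(x + 4)*(x^2 - 5*x + 6) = x*(x - 3)*(x + 4)*(x - 2)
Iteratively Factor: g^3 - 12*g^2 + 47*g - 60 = (g - 3)*(g^2 - 9*g + 20) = (g - 4)*(g - 3)*(g - 5)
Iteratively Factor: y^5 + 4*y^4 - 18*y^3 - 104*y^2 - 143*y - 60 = (y + 4)*(y^4 - 18*y^2 - 32*y - 15) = (y + 3)*(y + 4)*(y^3 - 3*y^2 - 9*y - 5) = (y + 1)*(y + 3)*(y + 4)*(y^2 - 4*y - 5) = (y + 1)^2*(y + 3)*(y + 4)*(y - 5)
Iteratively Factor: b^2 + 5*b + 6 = (b + 2)*(b + 3)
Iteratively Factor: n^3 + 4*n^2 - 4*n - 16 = (n + 2)*(n^2 + 2*n - 8) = (n + 2)*(n + 4)*(n - 2)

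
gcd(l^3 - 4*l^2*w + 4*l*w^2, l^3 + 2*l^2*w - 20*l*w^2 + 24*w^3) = l^2 - 4*l*w + 4*w^2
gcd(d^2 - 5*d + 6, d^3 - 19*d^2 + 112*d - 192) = d - 3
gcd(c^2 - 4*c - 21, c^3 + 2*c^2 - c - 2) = 1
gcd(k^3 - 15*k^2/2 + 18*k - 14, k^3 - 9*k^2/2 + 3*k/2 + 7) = k^2 - 11*k/2 + 7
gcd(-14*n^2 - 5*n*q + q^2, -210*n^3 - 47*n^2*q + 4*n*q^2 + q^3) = -7*n + q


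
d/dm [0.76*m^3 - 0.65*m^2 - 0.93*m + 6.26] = 2.28*m^2 - 1.3*m - 0.93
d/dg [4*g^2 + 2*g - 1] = 8*g + 2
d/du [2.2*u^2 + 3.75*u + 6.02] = 4.4*u + 3.75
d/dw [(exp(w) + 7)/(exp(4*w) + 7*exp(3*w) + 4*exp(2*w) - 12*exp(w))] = (-3*exp(4*w) - 42*exp(3*w) - 151*exp(2*w) - 56*exp(w) + 84)*exp(-w)/(exp(6*w) + 14*exp(5*w) + 57*exp(4*w) + 32*exp(3*w) - 152*exp(2*w) - 96*exp(w) + 144)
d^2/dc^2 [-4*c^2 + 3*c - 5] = -8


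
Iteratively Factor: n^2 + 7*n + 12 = (n + 3)*(n + 4)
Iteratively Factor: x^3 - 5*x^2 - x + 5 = (x - 5)*(x^2 - 1) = (x - 5)*(x + 1)*(x - 1)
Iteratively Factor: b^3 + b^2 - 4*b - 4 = (b + 1)*(b^2 - 4) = (b - 2)*(b + 1)*(b + 2)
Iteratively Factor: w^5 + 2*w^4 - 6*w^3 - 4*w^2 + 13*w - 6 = (w - 1)*(w^4 + 3*w^3 - 3*w^2 - 7*w + 6) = (w - 1)*(w + 3)*(w^3 - 3*w + 2) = (w - 1)^2*(w + 3)*(w^2 + w - 2) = (w - 1)^2*(w + 2)*(w + 3)*(w - 1)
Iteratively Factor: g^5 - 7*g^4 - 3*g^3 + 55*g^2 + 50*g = (g + 2)*(g^4 - 9*g^3 + 15*g^2 + 25*g) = (g - 5)*(g + 2)*(g^3 - 4*g^2 - 5*g) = (g - 5)^2*(g + 2)*(g^2 + g) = (g - 5)^2*(g + 1)*(g + 2)*(g)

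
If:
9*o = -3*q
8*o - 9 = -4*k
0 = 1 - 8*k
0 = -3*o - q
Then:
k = 1/8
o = 17/16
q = -51/16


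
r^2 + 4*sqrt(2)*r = r*(r + 4*sqrt(2))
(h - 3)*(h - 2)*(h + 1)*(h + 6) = h^4 + 2*h^3 - 23*h^2 + 12*h + 36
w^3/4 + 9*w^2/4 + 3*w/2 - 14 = (w/4 + 1)*(w - 2)*(w + 7)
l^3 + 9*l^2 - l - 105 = (l - 3)*(l + 5)*(l + 7)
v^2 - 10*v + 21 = (v - 7)*(v - 3)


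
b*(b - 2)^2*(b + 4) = b^4 - 12*b^2 + 16*b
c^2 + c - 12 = (c - 3)*(c + 4)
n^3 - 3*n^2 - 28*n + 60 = (n - 6)*(n - 2)*(n + 5)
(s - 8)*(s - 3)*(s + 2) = s^3 - 9*s^2 + 2*s + 48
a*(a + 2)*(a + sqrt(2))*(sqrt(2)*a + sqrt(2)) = sqrt(2)*a^4 + 2*a^3 + 3*sqrt(2)*a^3 + 2*sqrt(2)*a^2 + 6*a^2 + 4*a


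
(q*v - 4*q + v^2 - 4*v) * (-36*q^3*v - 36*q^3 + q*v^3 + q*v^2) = -36*q^4*v^2 + 108*q^4*v + 144*q^4 - 36*q^3*v^3 + 108*q^3*v^2 + 144*q^3*v + q^2*v^4 - 3*q^2*v^3 - 4*q^2*v^2 + q*v^5 - 3*q*v^4 - 4*q*v^3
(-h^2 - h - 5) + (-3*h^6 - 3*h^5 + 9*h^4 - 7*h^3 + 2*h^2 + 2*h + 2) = -3*h^6 - 3*h^5 + 9*h^4 - 7*h^3 + h^2 + h - 3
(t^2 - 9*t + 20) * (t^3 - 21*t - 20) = t^5 - 9*t^4 - t^3 + 169*t^2 - 240*t - 400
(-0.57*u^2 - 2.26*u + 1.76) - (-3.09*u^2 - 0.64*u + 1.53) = 2.52*u^2 - 1.62*u + 0.23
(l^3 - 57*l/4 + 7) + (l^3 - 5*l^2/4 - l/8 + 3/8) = 2*l^3 - 5*l^2/4 - 115*l/8 + 59/8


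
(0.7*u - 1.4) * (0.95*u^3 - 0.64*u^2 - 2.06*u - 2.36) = 0.665*u^4 - 1.778*u^3 - 0.546*u^2 + 1.232*u + 3.304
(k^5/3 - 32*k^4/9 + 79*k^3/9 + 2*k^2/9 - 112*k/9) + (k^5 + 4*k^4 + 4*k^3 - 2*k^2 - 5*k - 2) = 4*k^5/3 + 4*k^4/9 + 115*k^3/9 - 16*k^2/9 - 157*k/9 - 2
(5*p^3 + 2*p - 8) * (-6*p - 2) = -30*p^4 - 10*p^3 - 12*p^2 + 44*p + 16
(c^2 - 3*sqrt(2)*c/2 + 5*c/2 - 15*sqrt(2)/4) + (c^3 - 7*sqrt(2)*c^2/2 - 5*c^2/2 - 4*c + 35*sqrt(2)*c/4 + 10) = c^3 - 7*sqrt(2)*c^2/2 - 3*c^2/2 - 3*c/2 + 29*sqrt(2)*c/4 - 15*sqrt(2)/4 + 10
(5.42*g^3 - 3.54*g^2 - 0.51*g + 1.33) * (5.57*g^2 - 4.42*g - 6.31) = 30.1894*g^5 - 43.6742*g^4 - 21.3941*g^3 + 31.9997*g^2 - 2.6605*g - 8.3923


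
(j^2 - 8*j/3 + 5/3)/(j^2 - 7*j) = (3*j^2 - 8*j + 5)/(3*j*(j - 7))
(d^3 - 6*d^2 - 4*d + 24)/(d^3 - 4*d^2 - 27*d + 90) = (d^2 - 4)/(d^2 + 2*d - 15)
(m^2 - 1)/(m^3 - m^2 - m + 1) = 1/(m - 1)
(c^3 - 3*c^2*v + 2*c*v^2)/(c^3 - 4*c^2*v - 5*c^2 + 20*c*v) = (c^2 - 3*c*v + 2*v^2)/(c^2 - 4*c*v - 5*c + 20*v)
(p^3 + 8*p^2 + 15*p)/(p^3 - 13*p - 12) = p*(p + 5)/(p^2 - 3*p - 4)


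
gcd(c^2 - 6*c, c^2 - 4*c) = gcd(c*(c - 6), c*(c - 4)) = c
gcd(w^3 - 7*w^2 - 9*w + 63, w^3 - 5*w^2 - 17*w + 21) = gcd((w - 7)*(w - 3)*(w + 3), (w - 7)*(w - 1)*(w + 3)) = w^2 - 4*w - 21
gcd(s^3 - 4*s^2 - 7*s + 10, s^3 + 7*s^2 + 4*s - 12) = s^2 + s - 2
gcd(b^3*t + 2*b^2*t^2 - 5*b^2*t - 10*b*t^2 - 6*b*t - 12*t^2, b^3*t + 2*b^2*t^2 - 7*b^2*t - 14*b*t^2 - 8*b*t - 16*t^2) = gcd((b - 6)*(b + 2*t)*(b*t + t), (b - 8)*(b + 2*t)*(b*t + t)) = b^2*t + 2*b*t^2 + b*t + 2*t^2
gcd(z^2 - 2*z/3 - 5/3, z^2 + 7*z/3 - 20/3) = z - 5/3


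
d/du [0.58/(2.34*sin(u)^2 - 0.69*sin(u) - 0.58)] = (0.4002 - 2.7144*sin(u))*cos(u)/(-2.34*sin(u)^2 + 0.69*sin(u) + 0.58)^2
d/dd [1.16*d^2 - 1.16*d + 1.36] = 2.32*d - 1.16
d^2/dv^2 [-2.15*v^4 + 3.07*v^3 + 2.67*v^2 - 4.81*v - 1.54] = -25.8*v^2 + 18.42*v + 5.34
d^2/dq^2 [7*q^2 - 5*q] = 14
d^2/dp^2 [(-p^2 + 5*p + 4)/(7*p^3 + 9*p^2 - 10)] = 2*(-49*p^6 + 735*p^5 + 2121*p^4 + 1931*p^3 + 2802*p^2 + 2190*p + 260)/(343*p^9 + 1323*p^8 + 1701*p^7 - 741*p^6 - 3780*p^5 - 2430*p^4 + 2100*p^3 + 2700*p^2 - 1000)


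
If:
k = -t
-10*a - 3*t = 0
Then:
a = -3*t/10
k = -t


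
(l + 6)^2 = l^2 + 12*l + 36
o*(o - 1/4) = o^2 - o/4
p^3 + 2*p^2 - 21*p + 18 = (p - 3)*(p - 1)*(p + 6)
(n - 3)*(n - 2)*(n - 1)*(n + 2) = n^4 - 4*n^3 - n^2 + 16*n - 12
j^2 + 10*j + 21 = (j + 3)*(j + 7)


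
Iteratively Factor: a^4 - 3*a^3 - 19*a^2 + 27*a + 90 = (a - 5)*(a^3 + 2*a^2 - 9*a - 18) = (a - 5)*(a + 3)*(a^2 - a - 6) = (a - 5)*(a - 3)*(a + 3)*(a + 2)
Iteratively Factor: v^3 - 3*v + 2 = (v - 1)*(v^2 + v - 2) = (v - 1)^2*(v + 2)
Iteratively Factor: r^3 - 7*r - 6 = (r - 3)*(r^2 + 3*r + 2) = (r - 3)*(r + 2)*(r + 1)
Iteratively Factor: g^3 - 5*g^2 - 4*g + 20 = (g - 5)*(g^2 - 4) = (g - 5)*(g + 2)*(g - 2)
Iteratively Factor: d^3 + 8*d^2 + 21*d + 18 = (d + 3)*(d^2 + 5*d + 6) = (d + 2)*(d + 3)*(d + 3)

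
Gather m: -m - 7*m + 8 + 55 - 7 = 56 - 8*m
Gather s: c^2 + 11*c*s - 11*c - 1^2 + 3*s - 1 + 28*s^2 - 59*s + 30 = c^2 - 11*c + 28*s^2 + s*(11*c - 56) + 28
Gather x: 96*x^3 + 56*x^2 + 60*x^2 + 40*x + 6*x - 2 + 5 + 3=96*x^3 + 116*x^2 + 46*x + 6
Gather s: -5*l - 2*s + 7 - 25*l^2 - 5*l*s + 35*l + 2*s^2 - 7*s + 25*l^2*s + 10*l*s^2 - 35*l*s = -25*l^2 + 30*l + s^2*(10*l + 2) + s*(25*l^2 - 40*l - 9) + 7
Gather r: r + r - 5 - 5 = 2*r - 10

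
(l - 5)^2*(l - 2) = l^3 - 12*l^2 + 45*l - 50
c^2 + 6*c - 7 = (c - 1)*(c + 7)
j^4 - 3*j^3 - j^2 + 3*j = j*(j - 3)*(j - 1)*(j + 1)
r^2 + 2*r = r*(r + 2)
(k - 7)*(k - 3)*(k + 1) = k^3 - 9*k^2 + 11*k + 21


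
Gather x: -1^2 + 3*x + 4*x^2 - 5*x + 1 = 4*x^2 - 2*x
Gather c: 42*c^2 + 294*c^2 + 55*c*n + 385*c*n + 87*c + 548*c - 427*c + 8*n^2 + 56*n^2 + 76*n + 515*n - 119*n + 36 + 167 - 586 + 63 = 336*c^2 + c*(440*n + 208) + 64*n^2 + 472*n - 320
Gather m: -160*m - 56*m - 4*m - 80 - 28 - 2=-220*m - 110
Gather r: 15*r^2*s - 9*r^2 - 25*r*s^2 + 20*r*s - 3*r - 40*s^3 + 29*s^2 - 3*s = r^2*(15*s - 9) + r*(-25*s^2 + 20*s - 3) - 40*s^3 + 29*s^2 - 3*s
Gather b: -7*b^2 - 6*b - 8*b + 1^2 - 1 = -7*b^2 - 14*b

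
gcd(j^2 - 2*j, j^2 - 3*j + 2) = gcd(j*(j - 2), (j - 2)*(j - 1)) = j - 2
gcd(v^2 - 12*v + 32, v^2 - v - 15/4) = 1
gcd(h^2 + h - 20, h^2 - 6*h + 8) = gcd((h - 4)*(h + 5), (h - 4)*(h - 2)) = h - 4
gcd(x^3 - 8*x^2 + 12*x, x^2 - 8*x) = x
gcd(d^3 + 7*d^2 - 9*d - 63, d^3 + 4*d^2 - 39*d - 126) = d^2 + 10*d + 21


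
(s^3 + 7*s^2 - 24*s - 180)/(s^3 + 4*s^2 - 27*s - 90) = (s + 6)/(s + 3)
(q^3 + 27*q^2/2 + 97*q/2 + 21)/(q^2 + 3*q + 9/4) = 2*(2*q^3 + 27*q^2 + 97*q + 42)/(4*q^2 + 12*q + 9)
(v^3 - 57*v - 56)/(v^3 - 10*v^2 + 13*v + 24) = (v + 7)/(v - 3)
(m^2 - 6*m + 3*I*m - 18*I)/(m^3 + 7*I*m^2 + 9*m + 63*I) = (m - 6)/(m^2 + 4*I*m + 21)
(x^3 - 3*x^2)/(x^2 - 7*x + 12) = x^2/(x - 4)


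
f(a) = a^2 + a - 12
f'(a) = 2*a + 1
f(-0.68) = -12.22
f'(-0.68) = -0.36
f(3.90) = 7.11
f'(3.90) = 8.80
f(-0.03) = -12.03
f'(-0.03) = 0.94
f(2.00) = -6.00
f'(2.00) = 5.00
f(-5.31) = 10.89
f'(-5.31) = -9.62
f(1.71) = -7.37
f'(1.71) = 4.42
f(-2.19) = -9.39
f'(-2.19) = -3.38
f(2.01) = -5.95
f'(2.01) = 5.02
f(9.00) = 78.00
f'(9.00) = 19.00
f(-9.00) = 60.00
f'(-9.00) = -17.00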